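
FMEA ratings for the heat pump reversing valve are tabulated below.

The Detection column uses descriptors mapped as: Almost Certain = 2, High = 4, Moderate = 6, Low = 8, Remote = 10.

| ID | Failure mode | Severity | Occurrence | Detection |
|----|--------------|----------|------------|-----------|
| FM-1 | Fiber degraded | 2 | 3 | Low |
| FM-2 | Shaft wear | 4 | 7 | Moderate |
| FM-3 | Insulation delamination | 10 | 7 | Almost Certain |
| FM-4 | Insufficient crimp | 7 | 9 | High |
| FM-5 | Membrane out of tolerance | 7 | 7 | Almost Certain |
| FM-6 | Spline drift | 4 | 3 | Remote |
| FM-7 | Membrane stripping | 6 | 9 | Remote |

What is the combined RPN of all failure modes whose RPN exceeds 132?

RPN = Severity × Occurrence × Detection:
  FM-1: 2 × 3 × 8 = 48
  FM-2: 4 × 7 × 6 = 168
  FM-3: 10 × 7 × 2 = 140
  FM-4: 7 × 9 × 4 = 252
  FM-5: 7 × 7 × 2 = 98
  FM-6: 4 × 3 × 10 = 120
  FM-7: 6 × 9 × 10 = 540
RPN > 132: FM-2 (168), FM-3 (140), FM-4 (252), FM-7 (540).
Sum: 168 + 140 + 252 + 540 = 1100.

1100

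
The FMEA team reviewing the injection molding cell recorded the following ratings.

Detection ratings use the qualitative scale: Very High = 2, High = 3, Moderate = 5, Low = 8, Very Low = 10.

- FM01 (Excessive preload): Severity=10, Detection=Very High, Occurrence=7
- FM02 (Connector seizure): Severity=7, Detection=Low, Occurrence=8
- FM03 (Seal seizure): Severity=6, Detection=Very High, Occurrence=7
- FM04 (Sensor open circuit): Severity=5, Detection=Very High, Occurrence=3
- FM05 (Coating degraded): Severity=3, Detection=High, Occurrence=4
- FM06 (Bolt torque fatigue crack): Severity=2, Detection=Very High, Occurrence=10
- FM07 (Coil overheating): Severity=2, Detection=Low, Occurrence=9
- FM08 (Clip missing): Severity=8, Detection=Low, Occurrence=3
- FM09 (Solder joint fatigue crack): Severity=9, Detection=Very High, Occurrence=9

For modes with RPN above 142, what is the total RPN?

RPN = Severity × Occurrence × Detection:
  FM01: 10 × 7 × 2 = 140
  FM02: 7 × 8 × 8 = 448
  FM03: 6 × 7 × 2 = 84
  FM04: 5 × 3 × 2 = 30
  FM05: 3 × 4 × 3 = 36
  FM06: 2 × 10 × 2 = 40
  FM07: 2 × 9 × 8 = 144
  FM08: 8 × 3 × 8 = 192
  FM09: 9 × 9 × 2 = 162
RPN > 142: FM02 (448), FM07 (144), FM08 (192), FM09 (162).
Sum: 448 + 144 + 192 + 162 = 946.

946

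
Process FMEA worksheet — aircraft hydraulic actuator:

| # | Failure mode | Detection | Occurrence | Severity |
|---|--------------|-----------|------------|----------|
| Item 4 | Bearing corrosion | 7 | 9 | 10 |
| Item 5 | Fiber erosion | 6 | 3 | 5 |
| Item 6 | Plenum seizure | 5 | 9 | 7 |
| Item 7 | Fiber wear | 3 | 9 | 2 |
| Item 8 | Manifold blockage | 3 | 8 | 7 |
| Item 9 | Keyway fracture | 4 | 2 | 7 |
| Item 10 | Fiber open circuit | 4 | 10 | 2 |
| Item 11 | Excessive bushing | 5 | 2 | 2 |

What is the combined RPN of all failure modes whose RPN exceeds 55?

1339

RPN = Severity × Occurrence × Detection:
  Item 4: 10 × 9 × 7 = 630
  Item 5: 5 × 3 × 6 = 90
  Item 6: 7 × 9 × 5 = 315
  Item 7: 2 × 9 × 3 = 54
  Item 8: 7 × 8 × 3 = 168
  Item 9: 7 × 2 × 4 = 56
  Item 10: 2 × 10 × 4 = 80
  Item 11: 2 × 2 × 5 = 20
RPN > 55: Item 4 (630), Item 5 (90), Item 6 (315), Item 8 (168), Item 9 (56), Item 10 (80).
Sum: 630 + 90 + 315 + 168 + 56 + 80 = 1339.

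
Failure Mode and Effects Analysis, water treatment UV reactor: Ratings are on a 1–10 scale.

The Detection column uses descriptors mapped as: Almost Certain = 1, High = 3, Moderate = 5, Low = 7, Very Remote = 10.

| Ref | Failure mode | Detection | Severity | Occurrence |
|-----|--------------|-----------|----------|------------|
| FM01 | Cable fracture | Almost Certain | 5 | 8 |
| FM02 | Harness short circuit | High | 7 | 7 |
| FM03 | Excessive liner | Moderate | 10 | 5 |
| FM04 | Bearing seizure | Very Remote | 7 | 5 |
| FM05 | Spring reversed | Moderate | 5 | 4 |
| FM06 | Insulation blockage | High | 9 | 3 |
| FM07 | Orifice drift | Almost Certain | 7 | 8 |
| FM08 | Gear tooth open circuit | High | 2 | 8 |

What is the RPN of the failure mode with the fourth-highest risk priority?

RPN = Severity × Occurrence × Detection:
  FM01: 5 × 8 × 1 = 40
  FM02: 7 × 7 × 3 = 147
  FM03: 10 × 5 × 5 = 250
  FM04: 7 × 5 × 10 = 350
  FM05: 5 × 4 × 5 = 100
  FM06: 9 × 3 × 3 = 81
  FM07: 7 × 8 × 1 = 56
  FM08: 2 × 8 × 3 = 48
Sorted descending: 350, 250, 147, 100, 81, 56, 48, 40.
The fourth-highest RPN is 100 (FM05).

100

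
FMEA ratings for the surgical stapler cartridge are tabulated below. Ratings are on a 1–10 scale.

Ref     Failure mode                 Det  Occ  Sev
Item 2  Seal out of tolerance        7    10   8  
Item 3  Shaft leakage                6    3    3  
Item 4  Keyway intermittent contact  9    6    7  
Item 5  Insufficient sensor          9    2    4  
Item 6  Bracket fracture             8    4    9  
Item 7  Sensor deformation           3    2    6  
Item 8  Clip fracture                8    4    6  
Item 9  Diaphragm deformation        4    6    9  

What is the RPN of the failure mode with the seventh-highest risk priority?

RPN = Severity × Occurrence × Detection:
  Item 2: 8 × 10 × 7 = 560
  Item 3: 3 × 3 × 6 = 54
  Item 4: 7 × 6 × 9 = 378
  Item 5: 4 × 2 × 9 = 72
  Item 6: 9 × 4 × 8 = 288
  Item 7: 6 × 2 × 3 = 36
  Item 8: 6 × 4 × 8 = 192
  Item 9: 9 × 6 × 4 = 216
Sorted descending: 560, 378, 288, 216, 192, 72, 54, 36.
The seventh-highest RPN is 54 (Item 3).

54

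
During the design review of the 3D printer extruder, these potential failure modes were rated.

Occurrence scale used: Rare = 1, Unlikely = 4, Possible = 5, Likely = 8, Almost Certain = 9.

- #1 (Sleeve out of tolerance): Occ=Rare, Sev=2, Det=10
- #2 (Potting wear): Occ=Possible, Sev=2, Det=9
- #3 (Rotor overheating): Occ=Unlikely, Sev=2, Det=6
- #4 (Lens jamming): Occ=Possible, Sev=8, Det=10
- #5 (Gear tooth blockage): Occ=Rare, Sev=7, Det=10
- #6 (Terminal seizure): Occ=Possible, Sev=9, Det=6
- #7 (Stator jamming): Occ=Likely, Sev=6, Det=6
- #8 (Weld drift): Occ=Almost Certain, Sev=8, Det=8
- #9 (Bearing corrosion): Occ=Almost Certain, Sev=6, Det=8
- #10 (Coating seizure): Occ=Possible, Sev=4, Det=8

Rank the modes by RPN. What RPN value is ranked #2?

432

RPN = Severity × Occurrence × Detection:
  #1: 2 × 1 × 10 = 20
  #2: 2 × 5 × 9 = 90
  #3: 2 × 4 × 6 = 48
  #4: 8 × 5 × 10 = 400
  #5: 7 × 1 × 10 = 70
  #6: 9 × 5 × 6 = 270
  #7: 6 × 8 × 6 = 288
  #8: 8 × 9 × 8 = 576
  #9: 6 × 9 × 8 = 432
  #10: 4 × 5 × 8 = 160
Sorted descending: 576, 432, 400, 288, 270, 160, 90, 70, 48, 20.
The second-highest RPN is 432 (#9).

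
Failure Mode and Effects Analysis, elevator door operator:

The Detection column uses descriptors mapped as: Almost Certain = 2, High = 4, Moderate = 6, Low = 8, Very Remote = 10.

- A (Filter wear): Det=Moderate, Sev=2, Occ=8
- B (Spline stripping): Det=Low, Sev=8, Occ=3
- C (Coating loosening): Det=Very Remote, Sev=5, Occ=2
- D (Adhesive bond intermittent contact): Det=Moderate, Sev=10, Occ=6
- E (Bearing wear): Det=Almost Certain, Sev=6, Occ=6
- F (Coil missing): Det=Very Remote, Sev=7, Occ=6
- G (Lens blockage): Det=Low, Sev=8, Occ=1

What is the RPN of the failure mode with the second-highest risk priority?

360

RPN = Severity × Occurrence × Detection:
  A: 2 × 8 × 6 = 96
  B: 8 × 3 × 8 = 192
  C: 5 × 2 × 10 = 100
  D: 10 × 6 × 6 = 360
  E: 6 × 6 × 2 = 72
  F: 7 × 6 × 10 = 420
  G: 8 × 1 × 8 = 64
Sorted descending: 420, 360, 192, 100, 96, 72, 64.
The second-highest RPN is 360 (D).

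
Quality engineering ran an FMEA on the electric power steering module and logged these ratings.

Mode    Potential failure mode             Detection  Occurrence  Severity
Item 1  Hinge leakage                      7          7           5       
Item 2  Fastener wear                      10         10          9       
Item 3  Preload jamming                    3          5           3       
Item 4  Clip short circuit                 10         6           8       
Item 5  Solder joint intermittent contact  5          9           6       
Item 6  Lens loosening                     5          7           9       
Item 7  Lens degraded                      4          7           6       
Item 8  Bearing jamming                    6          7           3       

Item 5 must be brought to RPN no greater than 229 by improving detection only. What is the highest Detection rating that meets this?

Item 5: S=6, O=9, D=5 → current RPN = 270.
Fixed product = 54. Need 54 × D ≤ 229, so D ≤ 229/54 = 4.24.
Maximum integer Detection rating = 4 (gives RPN 216; D=5 would give 270 > 229).

4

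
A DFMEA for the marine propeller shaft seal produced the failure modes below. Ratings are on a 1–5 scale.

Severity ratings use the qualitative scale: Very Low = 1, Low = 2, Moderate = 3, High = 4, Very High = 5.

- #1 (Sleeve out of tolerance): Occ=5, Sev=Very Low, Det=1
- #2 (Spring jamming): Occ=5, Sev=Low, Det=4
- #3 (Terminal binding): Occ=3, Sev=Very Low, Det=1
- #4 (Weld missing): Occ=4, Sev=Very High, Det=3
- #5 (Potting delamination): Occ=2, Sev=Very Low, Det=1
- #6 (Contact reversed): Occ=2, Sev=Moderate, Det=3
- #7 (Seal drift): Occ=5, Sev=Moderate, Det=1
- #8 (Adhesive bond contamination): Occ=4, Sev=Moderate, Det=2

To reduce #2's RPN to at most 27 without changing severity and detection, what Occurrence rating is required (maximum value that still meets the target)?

#2: S=2, O=5, D=4 → current RPN = 40.
Fixed product = 8. Need 8 × O ≤ 27, so O ≤ 27/8 = 3.38.
Maximum integer Occurrence rating = 3 (gives RPN 24; O=4 would give 32 > 27).

3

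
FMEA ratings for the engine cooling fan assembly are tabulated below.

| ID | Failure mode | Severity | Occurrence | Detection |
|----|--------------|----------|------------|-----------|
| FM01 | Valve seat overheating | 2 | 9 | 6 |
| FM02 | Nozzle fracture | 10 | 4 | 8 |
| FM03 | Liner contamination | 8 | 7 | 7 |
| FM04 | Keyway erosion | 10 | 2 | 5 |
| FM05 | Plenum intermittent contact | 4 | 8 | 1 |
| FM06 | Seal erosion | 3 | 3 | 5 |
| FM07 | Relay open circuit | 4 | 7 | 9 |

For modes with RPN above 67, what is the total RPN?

1172

RPN = Severity × Occurrence × Detection:
  FM01: 2 × 9 × 6 = 108
  FM02: 10 × 4 × 8 = 320
  FM03: 8 × 7 × 7 = 392
  FM04: 10 × 2 × 5 = 100
  FM05: 4 × 8 × 1 = 32
  FM06: 3 × 3 × 5 = 45
  FM07: 4 × 7 × 9 = 252
RPN > 67: FM01 (108), FM02 (320), FM03 (392), FM04 (100), FM07 (252).
Sum: 108 + 320 + 392 + 100 + 252 = 1172.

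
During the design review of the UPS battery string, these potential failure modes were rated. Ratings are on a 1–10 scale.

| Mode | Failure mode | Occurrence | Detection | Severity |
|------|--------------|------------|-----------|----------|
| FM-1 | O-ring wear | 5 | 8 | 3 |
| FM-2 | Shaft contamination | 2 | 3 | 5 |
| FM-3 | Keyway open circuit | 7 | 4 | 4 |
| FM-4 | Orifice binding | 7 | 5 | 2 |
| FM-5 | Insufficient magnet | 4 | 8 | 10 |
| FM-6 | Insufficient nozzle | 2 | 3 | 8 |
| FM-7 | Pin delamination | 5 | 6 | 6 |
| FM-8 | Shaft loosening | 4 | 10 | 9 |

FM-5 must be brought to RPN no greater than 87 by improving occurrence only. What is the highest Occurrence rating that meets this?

FM-5: S=10, O=4, D=8 → current RPN = 320.
Fixed product = 80. Need 80 × O ≤ 87, so O ≤ 87/80 = 1.09.
Maximum integer Occurrence rating = 1 (gives RPN 80; O=2 would give 160 > 87).

1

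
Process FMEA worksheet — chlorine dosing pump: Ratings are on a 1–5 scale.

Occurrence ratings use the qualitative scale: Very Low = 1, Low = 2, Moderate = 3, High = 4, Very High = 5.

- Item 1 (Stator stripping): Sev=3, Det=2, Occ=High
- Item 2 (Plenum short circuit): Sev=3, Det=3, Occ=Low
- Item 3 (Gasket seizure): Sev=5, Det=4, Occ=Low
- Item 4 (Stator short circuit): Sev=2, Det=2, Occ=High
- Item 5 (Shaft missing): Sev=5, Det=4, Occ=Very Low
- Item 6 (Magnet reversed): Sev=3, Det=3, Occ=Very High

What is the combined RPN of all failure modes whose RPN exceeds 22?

RPN = Severity × Occurrence × Detection:
  Item 1: 3 × 4 × 2 = 24
  Item 2: 3 × 2 × 3 = 18
  Item 3: 5 × 2 × 4 = 40
  Item 4: 2 × 4 × 2 = 16
  Item 5: 5 × 1 × 4 = 20
  Item 6: 3 × 5 × 3 = 45
RPN > 22: Item 1 (24), Item 3 (40), Item 6 (45).
Sum: 24 + 40 + 45 = 109.

109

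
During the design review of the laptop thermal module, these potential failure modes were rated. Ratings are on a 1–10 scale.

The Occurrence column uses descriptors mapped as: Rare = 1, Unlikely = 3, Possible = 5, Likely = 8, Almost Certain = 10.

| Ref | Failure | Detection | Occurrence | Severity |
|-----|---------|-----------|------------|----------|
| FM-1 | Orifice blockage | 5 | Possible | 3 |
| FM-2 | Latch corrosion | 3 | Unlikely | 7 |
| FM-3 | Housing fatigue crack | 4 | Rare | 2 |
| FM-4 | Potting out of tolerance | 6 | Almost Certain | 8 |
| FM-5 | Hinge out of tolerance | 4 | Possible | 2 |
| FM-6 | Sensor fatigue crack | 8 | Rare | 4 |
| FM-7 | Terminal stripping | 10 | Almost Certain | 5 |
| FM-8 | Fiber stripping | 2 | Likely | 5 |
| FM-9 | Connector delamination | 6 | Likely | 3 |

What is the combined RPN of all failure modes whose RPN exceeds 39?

RPN = Severity × Occurrence × Detection:
  FM-1: 3 × 5 × 5 = 75
  FM-2: 7 × 3 × 3 = 63
  FM-3: 2 × 1 × 4 = 8
  FM-4: 8 × 10 × 6 = 480
  FM-5: 2 × 5 × 4 = 40
  FM-6: 4 × 1 × 8 = 32
  FM-7: 5 × 10 × 10 = 500
  FM-8: 5 × 8 × 2 = 80
  FM-9: 3 × 8 × 6 = 144
RPN > 39: FM-1 (75), FM-2 (63), FM-4 (480), FM-5 (40), FM-7 (500), FM-8 (80), FM-9 (144).
Sum: 75 + 63 + 480 + 40 + 500 + 80 + 144 = 1382.

1382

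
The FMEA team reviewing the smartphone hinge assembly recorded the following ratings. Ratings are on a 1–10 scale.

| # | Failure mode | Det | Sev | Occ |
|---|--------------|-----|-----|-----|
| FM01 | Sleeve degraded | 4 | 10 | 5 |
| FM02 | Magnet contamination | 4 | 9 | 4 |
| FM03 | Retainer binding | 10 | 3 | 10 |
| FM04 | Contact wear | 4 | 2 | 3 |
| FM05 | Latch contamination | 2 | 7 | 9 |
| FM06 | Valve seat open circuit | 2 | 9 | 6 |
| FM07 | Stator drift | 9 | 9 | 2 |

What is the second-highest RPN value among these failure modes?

RPN = Severity × Occurrence × Detection:
  FM01: 10 × 5 × 4 = 200
  FM02: 9 × 4 × 4 = 144
  FM03: 3 × 10 × 10 = 300
  FM04: 2 × 3 × 4 = 24
  FM05: 7 × 9 × 2 = 126
  FM06: 9 × 6 × 2 = 108
  FM07: 9 × 2 × 9 = 162
Sorted descending: 300, 200, 162, 144, 126, 108, 24.
The second-highest RPN is 200 (FM01).

200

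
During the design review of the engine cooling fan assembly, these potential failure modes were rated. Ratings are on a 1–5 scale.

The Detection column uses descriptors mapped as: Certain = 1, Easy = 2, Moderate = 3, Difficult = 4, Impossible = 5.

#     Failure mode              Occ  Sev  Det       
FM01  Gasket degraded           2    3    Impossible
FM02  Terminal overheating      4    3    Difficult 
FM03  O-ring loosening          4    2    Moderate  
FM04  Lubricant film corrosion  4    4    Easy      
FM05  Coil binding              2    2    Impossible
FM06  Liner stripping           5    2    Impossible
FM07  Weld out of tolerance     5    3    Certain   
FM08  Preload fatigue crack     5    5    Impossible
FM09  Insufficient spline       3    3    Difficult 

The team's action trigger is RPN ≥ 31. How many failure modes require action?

RPN = Severity × Occurrence × Detection:
  FM01: 3 × 2 × 5 = 30
  FM02: 3 × 4 × 4 = 48
  FM03: 2 × 4 × 3 = 24
  FM04: 4 × 4 × 2 = 32
  FM05: 2 × 2 × 5 = 20
  FM06: 2 × 5 × 5 = 50
  FM07: 3 × 5 × 1 = 15
  FM08: 5 × 5 × 5 = 125
  FM09: 3 × 3 × 4 = 36
Modes with RPN ≥ 31: FM02 (48), FM04 (32), FM06 (50), FM08 (125), FM09 (36) → 5.

5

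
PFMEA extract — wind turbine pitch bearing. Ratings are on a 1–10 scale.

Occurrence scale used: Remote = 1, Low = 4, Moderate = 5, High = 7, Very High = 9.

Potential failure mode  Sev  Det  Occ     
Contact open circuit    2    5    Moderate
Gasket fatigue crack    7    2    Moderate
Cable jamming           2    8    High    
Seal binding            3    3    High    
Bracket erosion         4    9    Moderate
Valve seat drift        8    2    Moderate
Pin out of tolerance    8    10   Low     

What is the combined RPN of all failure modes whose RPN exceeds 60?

825

RPN = Severity × Occurrence × Detection:
  Contact open circuit: 2 × 5 × 5 = 50
  Gasket fatigue crack: 7 × 5 × 2 = 70
  Cable jamming: 2 × 7 × 8 = 112
  Seal binding: 3 × 7 × 3 = 63
  Bracket erosion: 4 × 5 × 9 = 180
  Valve seat drift: 8 × 5 × 2 = 80
  Pin out of tolerance: 8 × 4 × 10 = 320
RPN > 60: Gasket fatigue crack (70), Cable jamming (112), Seal binding (63), Bracket erosion (180), Valve seat drift (80), Pin out of tolerance (320).
Sum: 70 + 112 + 63 + 180 + 80 + 320 = 825.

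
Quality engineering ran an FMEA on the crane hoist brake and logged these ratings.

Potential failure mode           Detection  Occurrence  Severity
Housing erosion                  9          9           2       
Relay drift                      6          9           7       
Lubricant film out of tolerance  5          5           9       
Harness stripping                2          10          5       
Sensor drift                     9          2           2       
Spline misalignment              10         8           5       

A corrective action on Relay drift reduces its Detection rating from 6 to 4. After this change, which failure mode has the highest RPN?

RPN = Severity × Occurrence × Detection:
  Housing erosion: 2 × 9 × 9 = 162
  Relay drift: 7 × 9 × 6 = 378
  Lubricant film out of tolerance: 9 × 5 × 5 = 225
  Harness stripping: 5 × 10 × 2 = 100
  Sensor drift: 2 × 2 × 9 = 36
  Spline misalignment: 5 × 8 × 10 = 400
After action: Relay drift → 7 × 9 × 4 = 252.
Revised RPNs: Spline misalignment=400, Relay drift=252, Lubricant film out of tolerance=225, Housing erosion=162, Harness stripping=100, Sensor drift=36.
Highest is now Spline misalignment (400).

Spline misalignment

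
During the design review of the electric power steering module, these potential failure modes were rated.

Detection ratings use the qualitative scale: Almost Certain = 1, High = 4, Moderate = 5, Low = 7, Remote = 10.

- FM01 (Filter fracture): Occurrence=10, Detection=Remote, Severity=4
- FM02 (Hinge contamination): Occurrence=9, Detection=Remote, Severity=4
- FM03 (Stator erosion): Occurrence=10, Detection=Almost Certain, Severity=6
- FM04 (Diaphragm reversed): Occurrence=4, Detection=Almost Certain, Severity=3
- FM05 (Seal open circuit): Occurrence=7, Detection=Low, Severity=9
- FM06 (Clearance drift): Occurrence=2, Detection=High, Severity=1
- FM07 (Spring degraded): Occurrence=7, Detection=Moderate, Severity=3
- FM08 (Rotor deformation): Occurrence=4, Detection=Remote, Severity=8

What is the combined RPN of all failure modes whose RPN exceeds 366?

841

RPN = Severity × Occurrence × Detection:
  FM01: 4 × 10 × 10 = 400
  FM02: 4 × 9 × 10 = 360
  FM03: 6 × 10 × 1 = 60
  FM04: 3 × 4 × 1 = 12
  FM05: 9 × 7 × 7 = 441
  FM06: 1 × 2 × 4 = 8
  FM07: 3 × 7 × 5 = 105
  FM08: 8 × 4 × 10 = 320
RPN > 366: FM01 (400), FM05 (441).
Sum: 400 + 441 = 841.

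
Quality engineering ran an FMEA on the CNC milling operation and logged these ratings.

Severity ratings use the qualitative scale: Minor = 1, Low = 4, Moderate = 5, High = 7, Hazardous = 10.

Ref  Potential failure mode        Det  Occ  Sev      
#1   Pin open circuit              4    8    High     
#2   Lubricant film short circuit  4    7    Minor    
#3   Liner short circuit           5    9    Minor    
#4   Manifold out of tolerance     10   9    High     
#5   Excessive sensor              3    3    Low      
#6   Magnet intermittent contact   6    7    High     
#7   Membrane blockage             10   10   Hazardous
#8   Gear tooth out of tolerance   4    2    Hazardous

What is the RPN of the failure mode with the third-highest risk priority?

294

RPN = Severity × Occurrence × Detection:
  #1: 7 × 8 × 4 = 224
  #2: 1 × 7 × 4 = 28
  #3: 1 × 9 × 5 = 45
  #4: 7 × 9 × 10 = 630
  #5: 4 × 3 × 3 = 36
  #6: 7 × 7 × 6 = 294
  #7: 10 × 10 × 10 = 1000
  #8: 10 × 2 × 4 = 80
Sorted descending: 1000, 630, 294, 224, 80, 45, 36, 28.
The third-highest RPN is 294 (#6).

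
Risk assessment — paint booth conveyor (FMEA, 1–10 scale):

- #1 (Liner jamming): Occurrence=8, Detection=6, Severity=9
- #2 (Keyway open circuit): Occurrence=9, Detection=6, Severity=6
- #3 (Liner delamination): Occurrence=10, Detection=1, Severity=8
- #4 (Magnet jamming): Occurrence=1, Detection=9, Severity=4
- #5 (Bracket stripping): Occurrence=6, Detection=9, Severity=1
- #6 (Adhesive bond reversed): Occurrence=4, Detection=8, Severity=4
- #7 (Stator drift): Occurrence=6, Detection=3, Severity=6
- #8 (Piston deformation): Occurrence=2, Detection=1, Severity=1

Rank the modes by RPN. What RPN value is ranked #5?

RPN = Severity × Occurrence × Detection:
  #1: 9 × 8 × 6 = 432
  #2: 6 × 9 × 6 = 324
  #3: 8 × 10 × 1 = 80
  #4: 4 × 1 × 9 = 36
  #5: 1 × 6 × 9 = 54
  #6: 4 × 4 × 8 = 128
  #7: 6 × 6 × 3 = 108
  #8: 1 × 2 × 1 = 2
Sorted descending: 432, 324, 128, 108, 80, 54, 36, 2.
The fifth-highest RPN is 80 (#3).

80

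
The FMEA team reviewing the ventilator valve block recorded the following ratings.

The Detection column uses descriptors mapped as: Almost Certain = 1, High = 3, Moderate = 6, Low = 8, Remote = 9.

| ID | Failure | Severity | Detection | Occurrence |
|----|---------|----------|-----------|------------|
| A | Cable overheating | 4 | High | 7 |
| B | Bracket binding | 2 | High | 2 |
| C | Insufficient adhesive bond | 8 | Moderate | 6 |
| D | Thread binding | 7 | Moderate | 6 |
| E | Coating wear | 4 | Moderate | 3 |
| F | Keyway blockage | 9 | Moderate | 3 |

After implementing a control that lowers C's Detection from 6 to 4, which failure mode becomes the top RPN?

RPN = Severity × Occurrence × Detection:
  A: 4 × 7 × 3 = 84
  B: 2 × 2 × 3 = 12
  C: 8 × 6 × 6 = 288
  D: 7 × 6 × 6 = 252
  E: 4 × 3 × 6 = 72
  F: 9 × 3 × 6 = 162
After action: C → 8 × 6 × 4 = 192.
Revised RPNs: D=252, C=192, F=162, A=84, E=72, B=12.
Highest is now D (252).

D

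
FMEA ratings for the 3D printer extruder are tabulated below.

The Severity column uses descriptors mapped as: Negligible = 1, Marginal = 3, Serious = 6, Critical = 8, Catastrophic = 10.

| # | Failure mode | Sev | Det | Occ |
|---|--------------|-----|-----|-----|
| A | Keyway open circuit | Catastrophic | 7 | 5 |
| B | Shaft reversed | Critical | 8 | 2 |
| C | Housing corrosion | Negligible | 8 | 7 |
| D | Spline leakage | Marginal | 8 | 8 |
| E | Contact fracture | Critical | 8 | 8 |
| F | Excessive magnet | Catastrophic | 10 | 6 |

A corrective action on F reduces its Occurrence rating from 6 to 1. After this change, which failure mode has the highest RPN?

RPN = Severity × Occurrence × Detection:
  A: 10 × 5 × 7 = 350
  B: 8 × 2 × 8 = 128
  C: 1 × 7 × 8 = 56
  D: 3 × 8 × 8 = 192
  E: 8 × 8 × 8 = 512
  F: 10 × 6 × 10 = 600
After action: F → 10 × 1 × 10 = 100.
Revised RPNs: E=512, A=350, D=192, B=128, F=100, C=56.
Highest is now E (512).

E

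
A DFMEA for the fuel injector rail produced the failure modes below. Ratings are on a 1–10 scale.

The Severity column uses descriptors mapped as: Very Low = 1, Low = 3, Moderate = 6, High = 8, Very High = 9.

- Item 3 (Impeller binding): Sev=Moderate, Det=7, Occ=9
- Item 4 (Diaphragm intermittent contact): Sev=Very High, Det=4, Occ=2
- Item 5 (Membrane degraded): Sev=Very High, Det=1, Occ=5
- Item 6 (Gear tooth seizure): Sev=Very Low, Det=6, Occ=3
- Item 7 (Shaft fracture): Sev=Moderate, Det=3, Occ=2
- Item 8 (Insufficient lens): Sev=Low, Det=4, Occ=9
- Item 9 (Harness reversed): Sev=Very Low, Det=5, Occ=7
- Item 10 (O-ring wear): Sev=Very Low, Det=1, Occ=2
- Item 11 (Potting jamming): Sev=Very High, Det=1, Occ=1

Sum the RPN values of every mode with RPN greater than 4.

RPN = Severity × Occurrence × Detection:
  Item 3: 6 × 9 × 7 = 378
  Item 4: 9 × 2 × 4 = 72
  Item 5: 9 × 5 × 1 = 45
  Item 6: 1 × 3 × 6 = 18
  Item 7: 6 × 2 × 3 = 36
  Item 8: 3 × 9 × 4 = 108
  Item 9: 1 × 7 × 5 = 35
  Item 10: 1 × 2 × 1 = 2
  Item 11: 9 × 1 × 1 = 9
RPN > 4: Item 3 (378), Item 4 (72), Item 5 (45), Item 6 (18), Item 7 (36), Item 8 (108), Item 9 (35), Item 11 (9).
Sum: 378 + 72 + 45 + 18 + 36 + 108 + 35 + 9 = 701.

701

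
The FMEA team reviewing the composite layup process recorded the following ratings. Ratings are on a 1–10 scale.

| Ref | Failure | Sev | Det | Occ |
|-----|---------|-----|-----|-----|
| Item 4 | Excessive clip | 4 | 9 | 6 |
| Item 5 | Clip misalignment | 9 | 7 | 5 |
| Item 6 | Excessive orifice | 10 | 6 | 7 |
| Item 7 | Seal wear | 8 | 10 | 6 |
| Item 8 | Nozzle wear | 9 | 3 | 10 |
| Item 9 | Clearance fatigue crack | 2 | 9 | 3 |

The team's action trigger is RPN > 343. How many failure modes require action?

2

RPN = Severity × Occurrence × Detection:
  Item 4: 4 × 6 × 9 = 216
  Item 5: 9 × 5 × 7 = 315
  Item 6: 10 × 7 × 6 = 420
  Item 7: 8 × 6 × 10 = 480
  Item 8: 9 × 10 × 3 = 270
  Item 9: 2 × 3 × 9 = 54
Modes with RPN > 343: Item 6 (420), Item 7 (480) → 2.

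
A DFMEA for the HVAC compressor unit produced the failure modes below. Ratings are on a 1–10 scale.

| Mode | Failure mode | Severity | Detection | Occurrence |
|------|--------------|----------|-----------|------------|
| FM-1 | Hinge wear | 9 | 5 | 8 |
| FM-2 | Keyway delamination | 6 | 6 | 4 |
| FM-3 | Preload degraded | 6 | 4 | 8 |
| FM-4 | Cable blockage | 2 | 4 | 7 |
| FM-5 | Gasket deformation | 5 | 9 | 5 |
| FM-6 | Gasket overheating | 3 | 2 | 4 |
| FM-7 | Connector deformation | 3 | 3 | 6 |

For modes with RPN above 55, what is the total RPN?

RPN = Severity × Occurrence × Detection:
  FM-1: 9 × 8 × 5 = 360
  FM-2: 6 × 4 × 6 = 144
  FM-3: 6 × 8 × 4 = 192
  FM-4: 2 × 7 × 4 = 56
  FM-5: 5 × 5 × 9 = 225
  FM-6: 3 × 4 × 2 = 24
  FM-7: 3 × 6 × 3 = 54
RPN > 55: FM-1 (360), FM-2 (144), FM-3 (192), FM-4 (56), FM-5 (225).
Sum: 360 + 144 + 192 + 56 + 225 = 977.

977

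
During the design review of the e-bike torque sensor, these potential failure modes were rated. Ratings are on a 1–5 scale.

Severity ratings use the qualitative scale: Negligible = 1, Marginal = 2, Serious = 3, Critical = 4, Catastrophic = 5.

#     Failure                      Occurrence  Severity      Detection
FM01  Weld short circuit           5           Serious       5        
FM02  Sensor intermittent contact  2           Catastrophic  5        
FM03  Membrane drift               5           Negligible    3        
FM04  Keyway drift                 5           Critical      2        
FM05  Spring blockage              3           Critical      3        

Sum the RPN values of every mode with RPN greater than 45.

RPN = Severity × Occurrence × Detection:
  FM01: 3 × 5 × 5 = 75
  FM02: 5 × 2 × 5 = 50
  FM03: 1 × 5 × 3 = 15
  FM04: 4 × 5 × 2 = 40
  FM05: 4 × 3 × 3 = 36
RPN > 45: FM01 (75), FM02 (50).
Sum: 75 + 50 = 125.

125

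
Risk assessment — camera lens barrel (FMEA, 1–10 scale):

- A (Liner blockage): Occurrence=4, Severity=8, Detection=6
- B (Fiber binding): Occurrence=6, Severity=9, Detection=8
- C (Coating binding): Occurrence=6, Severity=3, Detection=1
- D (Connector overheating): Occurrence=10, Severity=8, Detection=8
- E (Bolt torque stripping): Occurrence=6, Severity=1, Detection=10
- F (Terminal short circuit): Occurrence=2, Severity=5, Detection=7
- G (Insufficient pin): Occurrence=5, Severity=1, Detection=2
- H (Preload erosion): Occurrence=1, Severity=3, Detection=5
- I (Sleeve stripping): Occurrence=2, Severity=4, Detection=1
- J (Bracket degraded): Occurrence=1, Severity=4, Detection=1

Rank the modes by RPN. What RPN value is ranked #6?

18

RPN = Severity × Occurrence × Detection:
  A: 8 × 4 × 6 = 192
  B: 9 × 6 × 8 = 432
  C: 3 × 6 × 1 = 18
  D: 8 × 10 × 8 = 640
  E: 1 × 6 × 10 = 60
  F: 5 × 2 × 7 = 70
  G: 1 × 5 × 2 = 10
  H: 3 × 1 × 5 = 15
  I: 4 × 2 × 1 = 8
  J: 4 × 1 × 1 = 4
Sorted descending: 640, 432, 192, 70, 60, 18, 15, 10, 8, 4.
The sixth-highest RPN is 18 (C).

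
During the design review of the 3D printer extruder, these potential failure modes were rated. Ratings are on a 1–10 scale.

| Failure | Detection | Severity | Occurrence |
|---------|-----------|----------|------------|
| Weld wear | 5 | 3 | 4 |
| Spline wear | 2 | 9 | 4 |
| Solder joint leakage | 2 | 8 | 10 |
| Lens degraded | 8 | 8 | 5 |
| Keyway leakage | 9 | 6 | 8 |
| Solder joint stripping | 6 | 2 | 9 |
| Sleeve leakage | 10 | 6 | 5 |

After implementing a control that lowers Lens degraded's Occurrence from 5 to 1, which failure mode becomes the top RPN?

RPN = Severity × Occurrence × Detection:
  Weld wear: 3 × 4 × 5 = 60
  Spline wear: 9 × 4 × 2 = 72
  Solder joint leakage: 8 × 10 × 2 = 160
  Lens degraded: 8 × 5 × 8 = 320
  Keyway leakage: 6 × 8 × 9 = 432
  Solder joint stripping: 2 × 9 × 6 = 108
  Sleeve leakage: 6 × 5 × 10 = 300
After action: Lens degraded → 8 × 1 × 8 = 64.
Revised RPNs: Keyway leakage=432, Sleeve leakage=300, Solder joint leakage=160, Solder joint stripping=108, Spline wear=72, Lens degraded=64, Weld wear=60.
Highest is now Keyway leakage (432).

Keyway leakage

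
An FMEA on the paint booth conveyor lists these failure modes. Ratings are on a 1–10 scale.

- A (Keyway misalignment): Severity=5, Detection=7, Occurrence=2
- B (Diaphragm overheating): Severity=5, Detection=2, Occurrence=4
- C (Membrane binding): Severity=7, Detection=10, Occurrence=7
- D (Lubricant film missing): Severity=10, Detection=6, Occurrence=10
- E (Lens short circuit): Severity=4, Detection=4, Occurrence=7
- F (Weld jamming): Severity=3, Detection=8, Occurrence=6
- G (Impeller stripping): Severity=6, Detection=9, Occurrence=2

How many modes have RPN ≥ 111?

4

RPN = Severity × Occurrence × Detection:
  A: 5 × 2 × 7 = 70
  B: 5 × 4 × 2 = 40
  C: 7 × 7 × 10 = 490
  D: 10 × 10 × 6 = 600
  E: 4 × 7 × 4 = 112
  F: 3 × 6 × 8 = 144
  G: 6 × 2 × 9 = 108
Modes with RPN ≥ 111: C (490), D (600), E (112), F (144) → 4.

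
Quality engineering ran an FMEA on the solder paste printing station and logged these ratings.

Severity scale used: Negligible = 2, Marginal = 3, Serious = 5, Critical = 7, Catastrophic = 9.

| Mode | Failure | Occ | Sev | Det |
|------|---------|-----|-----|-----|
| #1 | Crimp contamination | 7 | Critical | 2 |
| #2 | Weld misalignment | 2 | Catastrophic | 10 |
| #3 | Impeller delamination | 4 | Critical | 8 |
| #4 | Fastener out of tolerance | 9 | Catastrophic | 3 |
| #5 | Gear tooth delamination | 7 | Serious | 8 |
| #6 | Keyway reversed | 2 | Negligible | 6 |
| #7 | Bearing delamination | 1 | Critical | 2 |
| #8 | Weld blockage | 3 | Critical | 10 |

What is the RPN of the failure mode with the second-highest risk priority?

243

RPN = Severity × Occurrence × Detection:
  #1: 7 × 7 × 2 = 98
  #2: 9 × 2 × 10 = 180
  #3: 7 × 4 × 8 = 224
  #4: 9 × 9 × 3 = 243
  #5: 5 × 7 × 8 = 280
  #6: 2 × 2 × 6 = 24
  #7: 7 × 1 × 2 = 14
  #8: 7 × 3 × 10 = 210
Sorted descending: 280, 243, 224, 210, 180, 98, 24, 14.
The second-highest RPN is 243 (#4).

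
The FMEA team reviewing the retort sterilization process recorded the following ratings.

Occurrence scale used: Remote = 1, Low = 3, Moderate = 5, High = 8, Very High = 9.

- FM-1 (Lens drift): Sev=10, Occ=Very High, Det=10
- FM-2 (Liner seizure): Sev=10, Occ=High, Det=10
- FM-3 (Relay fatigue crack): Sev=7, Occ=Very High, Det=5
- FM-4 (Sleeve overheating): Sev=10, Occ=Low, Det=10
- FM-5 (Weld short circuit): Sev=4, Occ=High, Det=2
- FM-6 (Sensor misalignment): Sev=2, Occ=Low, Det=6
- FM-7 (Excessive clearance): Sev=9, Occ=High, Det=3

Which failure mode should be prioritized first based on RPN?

FM-1

RPN = Severity × Occurrence × Detection:
  FM-1: 10 × 9 × 10 = 900
  FM-2: 10 × 8 × 10 = 800
  FM-3: 7 × 9 × 5 = 315
  FM-4: 10 × 3 × 10 = 300
  FM-5: 4 × 8 × 2 = 64
  FM-6: 2 × 3 × 6 = 36
  FM-7: 9 × 8 × 3 = 216
Highest RPN is 900 → FM-1.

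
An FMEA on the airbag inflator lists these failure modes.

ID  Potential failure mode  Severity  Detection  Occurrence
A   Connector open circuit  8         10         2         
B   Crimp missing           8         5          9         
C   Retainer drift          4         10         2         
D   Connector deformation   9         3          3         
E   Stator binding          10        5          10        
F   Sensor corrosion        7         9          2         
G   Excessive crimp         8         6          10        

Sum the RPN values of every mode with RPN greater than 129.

1500

RPN = Severity × Occurrence × Detection:
  A: 8 × 2 × 10 = 160
  B: 8 × 9 × 5 = 360
  C: 4 × 2 × 10 = 80
  D: 9 × 3 × 3 = 81
  E: 10 × 10 × 5 = 500
  F: 7 × 2 × 9 = 126
  G: 8 × 10 × 6 = 480
RPN > 129: A (160), B (360), E (500), G (480).
Sum: 160 + 360 + 500 + 480 = 1500.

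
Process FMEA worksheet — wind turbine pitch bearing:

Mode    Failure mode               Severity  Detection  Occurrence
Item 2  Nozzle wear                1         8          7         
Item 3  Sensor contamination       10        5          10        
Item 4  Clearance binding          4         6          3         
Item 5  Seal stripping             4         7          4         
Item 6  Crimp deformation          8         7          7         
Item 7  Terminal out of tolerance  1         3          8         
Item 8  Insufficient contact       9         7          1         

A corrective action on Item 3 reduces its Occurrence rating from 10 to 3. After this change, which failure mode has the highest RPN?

RPN = Severity × Occurrence × Detection:
  Item 2: 1 × 7 × 8 = 56
  Item 3: 10 × 10 × 5 = 500
  Item 4: 4 × 3 × 6 = 72
  Item 5: 4 × 4 × 7 = 112
  Item 6: 8 × 7 × 7 = 392
  Item 7: 1 × 8 × 3 = 24
  Item 8: 9 × 1 × 7 = 63
After action: Item 3 → 10 × 3 × 5 = 150.
Revised RPNs: Item 6=392, Item 3=150, Item 5=112, Item 4=72, Item 8=63, Item 2=56, Item 7=24.
Highest is now Item 6 (392).

Item 6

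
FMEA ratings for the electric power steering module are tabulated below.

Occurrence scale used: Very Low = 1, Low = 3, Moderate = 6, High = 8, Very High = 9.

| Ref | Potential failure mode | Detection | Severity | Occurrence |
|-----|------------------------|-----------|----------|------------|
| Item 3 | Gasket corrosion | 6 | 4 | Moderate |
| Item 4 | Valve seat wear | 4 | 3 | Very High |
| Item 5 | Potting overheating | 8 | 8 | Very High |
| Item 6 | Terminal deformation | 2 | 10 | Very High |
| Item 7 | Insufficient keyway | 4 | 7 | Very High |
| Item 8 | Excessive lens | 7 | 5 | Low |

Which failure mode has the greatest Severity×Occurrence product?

Item 6

Criticality = Severity × Occurrence:
  Item 3: 4 × 6 = 24
  Item 4: 3 × 9 = 27
  Item 5: 8 × 9 = 72
  Item 6: 10 × 9 = 90
  Item 7: 7 × 9 = 63
  Item 8: 5 × 3 = 15
Highest criticality is 90 → Item 6.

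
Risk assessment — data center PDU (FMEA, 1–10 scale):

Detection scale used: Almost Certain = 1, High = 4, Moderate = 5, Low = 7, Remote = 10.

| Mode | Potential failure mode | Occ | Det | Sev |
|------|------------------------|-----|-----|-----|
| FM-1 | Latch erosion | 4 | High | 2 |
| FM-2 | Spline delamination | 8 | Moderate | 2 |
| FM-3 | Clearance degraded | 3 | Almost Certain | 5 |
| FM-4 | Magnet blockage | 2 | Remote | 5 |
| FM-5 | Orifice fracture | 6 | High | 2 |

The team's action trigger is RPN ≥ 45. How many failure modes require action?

RPN = Severity × Occurrence × Detection:
  FM-1: 2 × 4 × 4 = 32
  FM-2: 2 × 8 × 5 = 80
  FM-3: 5 × 3 × 1 = 15
  FM-4: 5 × 2 × 10 = 100
  FM-5: 2 × 6 × 4 = 48
Modes with RPN ≥ 45: FM-2 (80), FM-4 (100), FM-5 (48) → 3.

3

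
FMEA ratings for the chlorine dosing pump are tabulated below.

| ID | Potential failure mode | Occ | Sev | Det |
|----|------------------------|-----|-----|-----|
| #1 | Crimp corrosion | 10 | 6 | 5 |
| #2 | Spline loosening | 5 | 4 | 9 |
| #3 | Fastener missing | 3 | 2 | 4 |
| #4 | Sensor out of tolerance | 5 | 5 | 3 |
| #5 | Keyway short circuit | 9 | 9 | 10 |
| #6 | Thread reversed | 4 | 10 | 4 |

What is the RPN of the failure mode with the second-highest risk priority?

RPN = Severity × Occurrence × Detection:
  #1: 6 × 10 × 5 = 300
  #2: 4 × 5 × 9 = 180
  #3: 2 × 3 × 4 = 24
  #4: 5 × 5 × 3 = 75
  #5: 9 × 9 × 10 = 810
  #6: 10 × 4 × 4 = 160
Sorted descending: 810, 300, 180, 160, 75, 24.
The second-highest RPN is 300 (#1).

300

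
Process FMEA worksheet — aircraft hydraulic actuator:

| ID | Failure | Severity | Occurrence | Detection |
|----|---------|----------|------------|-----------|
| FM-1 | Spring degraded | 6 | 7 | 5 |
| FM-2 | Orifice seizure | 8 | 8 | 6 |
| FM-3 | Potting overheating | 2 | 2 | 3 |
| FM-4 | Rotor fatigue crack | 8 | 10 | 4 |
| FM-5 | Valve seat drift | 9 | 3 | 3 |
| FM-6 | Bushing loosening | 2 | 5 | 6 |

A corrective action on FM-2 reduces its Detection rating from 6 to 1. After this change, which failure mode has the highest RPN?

RPN = Severity × Occurrence × Detection:
  FM-1: 6 × 7 × 5 = 210
  FM-2: 8 × 8 × 6 = 384
  FM-3: 2 × 2 × 3 = 12
  FM-4: 8 × 10 × 4 = 320
  FM-5: 9 × 3 × 3 = 81
  FM-6: 2 × 5 × 6 = 60
After action: FM-2 → 8 × 8 × 1 = 64.
Revised RPNs: FM-4=320, FM-1=210, FM-5=81, FM-2=64, FM-6=60, FM-3=12.
Highest is now FM-4 (320).

FM-4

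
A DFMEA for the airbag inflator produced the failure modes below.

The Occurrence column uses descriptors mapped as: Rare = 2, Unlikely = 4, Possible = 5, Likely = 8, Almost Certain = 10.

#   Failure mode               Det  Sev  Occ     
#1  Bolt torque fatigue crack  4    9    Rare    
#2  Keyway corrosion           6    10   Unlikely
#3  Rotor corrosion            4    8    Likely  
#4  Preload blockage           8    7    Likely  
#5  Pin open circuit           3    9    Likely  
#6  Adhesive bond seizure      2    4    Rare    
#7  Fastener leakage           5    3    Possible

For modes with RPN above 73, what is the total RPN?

1235

RPN = Severity × Occurrence × Detection:
  #1: 9 × 2 × 4 = 72
  #2: 10 × 4 × 6 = 240
  #3: 8 × 8 × 4 = 256
  #4: 7 × 8 × 8 = 448
  #5: 9 × 8 × 3 = 216
  #6: 4 × 2 × 2 = 16
  #7: 3 × 5 × 5 = 75
RPN > 73: #2 (240), #3 (256), #4 (448), #5 (216), #7 (75).
Sum: 240 + 256 + 448 + 216 + 75 = 1235.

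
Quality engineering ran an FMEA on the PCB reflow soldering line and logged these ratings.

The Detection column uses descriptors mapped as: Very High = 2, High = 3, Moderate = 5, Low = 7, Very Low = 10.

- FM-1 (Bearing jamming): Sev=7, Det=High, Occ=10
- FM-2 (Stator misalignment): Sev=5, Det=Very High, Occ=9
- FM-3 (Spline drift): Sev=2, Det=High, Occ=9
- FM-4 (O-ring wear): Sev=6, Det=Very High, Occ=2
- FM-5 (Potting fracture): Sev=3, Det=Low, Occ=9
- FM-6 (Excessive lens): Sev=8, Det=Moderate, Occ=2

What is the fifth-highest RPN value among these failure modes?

54

RPN = Severity × Occurrence × Detection:
  FM-1: 7 × 10 × 3 = 210
  FM-2: 5 × 9 × 2 = 90
  FM-3: 2 × 9 × 3 = 54
  FM-4: 6 × 2 × 2 = 24
  FM-5: 3 × 9 × 7 = 189
  FM-6: 8 × 2 × 5 = 80
Sorted descending: 210, 189, 90, 80, 54, 24.
The fifth-highest RPN is 54 (FM-3).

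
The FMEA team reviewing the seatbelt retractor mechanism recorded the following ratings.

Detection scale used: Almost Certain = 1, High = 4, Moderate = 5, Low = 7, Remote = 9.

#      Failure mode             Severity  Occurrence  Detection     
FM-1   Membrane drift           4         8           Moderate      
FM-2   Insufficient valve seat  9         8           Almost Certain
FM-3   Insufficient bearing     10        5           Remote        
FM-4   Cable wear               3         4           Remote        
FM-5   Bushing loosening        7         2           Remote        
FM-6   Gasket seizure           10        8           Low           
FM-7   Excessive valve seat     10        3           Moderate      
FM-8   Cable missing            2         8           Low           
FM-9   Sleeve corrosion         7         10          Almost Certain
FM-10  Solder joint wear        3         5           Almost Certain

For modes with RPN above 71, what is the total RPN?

1738

RPN = Severity × Occurrence × Detection:
  FM-1: 4 × 8 × 5 = 160
  FM-2: 9 × 8 × 1 = 72
  FM-3: 10 × 5 × 9 = 450
  FM-4: 3 × 4 × 9 = 108
  FM-5: 7 × 2 × 9 = 126
  FM-6: 10 × 8 × 7 = 560
  FM-7: 10 × 3 × 5 = 150
  FM-8: 2 × 8 × 7 = 112
  FM-9: 7 × 10 × 1 = 70
  FM-10: 3 × 5 × 1 = 15
RPN > 71: FM-1 (160), FM-2 (72), FM-3 (450), FM-4 (108), FM-5 (126), FM-6 (560), FM-7 (150), FM-8 (112).
Sum: 160 + 72 + 450 + 108 + 126 + 560 + 150 + 112 = 1738.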